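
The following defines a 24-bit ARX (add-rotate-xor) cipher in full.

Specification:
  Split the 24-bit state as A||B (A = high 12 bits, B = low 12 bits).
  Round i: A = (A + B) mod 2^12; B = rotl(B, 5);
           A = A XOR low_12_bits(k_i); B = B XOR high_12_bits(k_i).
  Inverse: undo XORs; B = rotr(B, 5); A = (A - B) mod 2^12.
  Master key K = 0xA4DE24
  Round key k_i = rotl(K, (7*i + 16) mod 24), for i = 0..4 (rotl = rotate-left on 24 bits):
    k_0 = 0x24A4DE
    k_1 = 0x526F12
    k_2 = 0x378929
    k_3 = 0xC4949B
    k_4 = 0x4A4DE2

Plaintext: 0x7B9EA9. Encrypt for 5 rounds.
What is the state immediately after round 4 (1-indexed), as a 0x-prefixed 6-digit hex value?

0x0B41BD

s_0 = plaintext = 0x7B9EA9
s_1 = Round(s_0, k_0) = 0x2BC777
s_2 = Round(s_1, k_1) = 0x521BC8
s_3 = Round(s_2, k_2) = 0x9C0A6F
s_4 = Round(s_3, k_3) = 0x0B41BD
s_5 = Round(s_4, k_4) = 0xF93307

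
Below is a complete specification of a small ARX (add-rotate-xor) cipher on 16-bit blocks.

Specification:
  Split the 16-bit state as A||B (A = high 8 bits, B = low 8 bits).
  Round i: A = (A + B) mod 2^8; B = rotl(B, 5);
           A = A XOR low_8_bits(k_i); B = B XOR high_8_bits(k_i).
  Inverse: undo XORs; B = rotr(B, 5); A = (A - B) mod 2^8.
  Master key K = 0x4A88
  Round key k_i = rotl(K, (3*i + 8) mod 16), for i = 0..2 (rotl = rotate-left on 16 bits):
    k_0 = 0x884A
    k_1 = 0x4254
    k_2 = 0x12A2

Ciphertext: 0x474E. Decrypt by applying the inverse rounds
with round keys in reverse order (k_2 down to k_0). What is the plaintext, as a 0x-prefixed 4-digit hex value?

0xAC6C

s_0 = ciphertext = 0x474E
s_1 = InvRound(s_0, k_2) = 0x03E2
s_2 = InvRound(s_1, k_1) = 0x5205
s_3 = InvRound(s_2, k_0) = 0xAC6C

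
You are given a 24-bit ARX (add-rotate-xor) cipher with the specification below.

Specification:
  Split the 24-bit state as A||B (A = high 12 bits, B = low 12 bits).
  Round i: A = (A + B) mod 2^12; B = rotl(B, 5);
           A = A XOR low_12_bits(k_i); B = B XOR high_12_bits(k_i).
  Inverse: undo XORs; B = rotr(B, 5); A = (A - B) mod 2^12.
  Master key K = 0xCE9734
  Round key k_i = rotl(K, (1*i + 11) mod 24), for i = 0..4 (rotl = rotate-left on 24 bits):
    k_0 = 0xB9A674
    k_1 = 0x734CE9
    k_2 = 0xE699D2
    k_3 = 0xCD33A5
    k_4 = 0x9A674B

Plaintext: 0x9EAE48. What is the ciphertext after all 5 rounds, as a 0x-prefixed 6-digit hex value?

s_0 = plaintext = 0x9EAE48
s_1 = Round(s_0, k_0) = 0xE46286
s_2 = Round(s_1, k_1) = 0xC257F1
s_3 = Round(s_2, k_2) = 0xDC4046
s_4 = Round(s_3, k_3) = 0xDAF413
s_5 = Round(s_4, k_4) = 0x689BCE

0x689BCE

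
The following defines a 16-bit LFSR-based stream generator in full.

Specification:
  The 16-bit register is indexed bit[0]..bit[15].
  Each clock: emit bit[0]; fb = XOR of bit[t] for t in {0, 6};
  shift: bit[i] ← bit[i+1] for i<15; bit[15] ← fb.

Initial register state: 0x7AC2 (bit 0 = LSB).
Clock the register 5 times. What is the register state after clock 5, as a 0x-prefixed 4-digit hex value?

0x4BD6

reg_0 = 0x7AC2
clock 1: out=0, reg = 0xBD61
clock 2: out=1, reg = 0x5EB0
clock 3: out=0, reg = 0x2F58
clock 4: out=0, reg = 0x97AC
clock 5: out=0, reg = 0x4BD6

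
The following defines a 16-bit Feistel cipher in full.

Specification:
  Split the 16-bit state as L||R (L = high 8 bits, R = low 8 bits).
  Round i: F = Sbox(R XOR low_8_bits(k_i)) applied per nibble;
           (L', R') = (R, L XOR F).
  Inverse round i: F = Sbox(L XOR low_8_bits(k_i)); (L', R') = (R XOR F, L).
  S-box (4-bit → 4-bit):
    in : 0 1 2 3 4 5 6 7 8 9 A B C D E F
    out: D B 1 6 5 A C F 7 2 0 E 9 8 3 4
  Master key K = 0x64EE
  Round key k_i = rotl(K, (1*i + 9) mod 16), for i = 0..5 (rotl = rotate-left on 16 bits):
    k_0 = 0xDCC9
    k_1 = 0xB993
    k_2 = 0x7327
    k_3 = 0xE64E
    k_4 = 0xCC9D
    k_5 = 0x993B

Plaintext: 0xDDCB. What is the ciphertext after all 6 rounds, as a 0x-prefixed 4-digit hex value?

0xDC5A

s_0 = plaintext = 0xDDCB
s_1 = Round(s_0, k_0) = 0xCB0C
s_2 = Round(s_1, k_1) = 0x0CEF
s_3 = Round(s_2, k_2) = 0xEF9B
s_4 = Round(s_3, k_3) = 0x9B65
s_5 = Round(s_4, k_4) = 0x65DC
s_6 = Round(s_5, k_5) = 0xDC5A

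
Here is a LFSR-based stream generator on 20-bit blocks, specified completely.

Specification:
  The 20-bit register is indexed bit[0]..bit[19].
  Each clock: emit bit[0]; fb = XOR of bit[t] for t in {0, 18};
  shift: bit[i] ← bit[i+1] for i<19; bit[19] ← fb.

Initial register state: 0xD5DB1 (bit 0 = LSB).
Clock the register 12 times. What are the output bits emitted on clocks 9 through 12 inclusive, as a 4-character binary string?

1011

reg_0 = 0xD5DB1
clock 1: out=1, reg = 0x6AED8
clock 2: out=0, reg = 0xB576C
clock 3: out=0, reg = 0x5ABB6
clock 4: out=0, reg = 0xAD5DB
clock 5: out=1, reg = 0xD6AED
clock 6: out=1, reg = 0x6B576
clock 7: out=0, reg = 0xB5ABB
clock 8: out=1, reg = 0xDAD5D
clock 9: out=1, reg = 0x6D6AE
clock 10: out=0, reg = 0xB6B57
clock 11: out=1, reg = 0xDB5AB
clock 12: out=1, reg = 0x6DAD5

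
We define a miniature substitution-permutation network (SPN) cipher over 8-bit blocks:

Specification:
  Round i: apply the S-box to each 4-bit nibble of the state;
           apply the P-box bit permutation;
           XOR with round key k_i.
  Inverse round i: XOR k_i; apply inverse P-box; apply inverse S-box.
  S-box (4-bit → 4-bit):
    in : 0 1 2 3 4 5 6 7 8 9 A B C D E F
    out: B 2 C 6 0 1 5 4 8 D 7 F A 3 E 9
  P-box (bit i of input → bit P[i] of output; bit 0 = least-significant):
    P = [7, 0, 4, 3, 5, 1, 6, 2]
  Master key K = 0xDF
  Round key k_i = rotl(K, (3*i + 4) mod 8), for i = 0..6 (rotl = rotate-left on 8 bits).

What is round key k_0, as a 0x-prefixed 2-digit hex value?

K = 0xDF
k_0 = rotl(K, (3*0+4) mod 8) = rotl(K, 4) = 0xFD

0xFD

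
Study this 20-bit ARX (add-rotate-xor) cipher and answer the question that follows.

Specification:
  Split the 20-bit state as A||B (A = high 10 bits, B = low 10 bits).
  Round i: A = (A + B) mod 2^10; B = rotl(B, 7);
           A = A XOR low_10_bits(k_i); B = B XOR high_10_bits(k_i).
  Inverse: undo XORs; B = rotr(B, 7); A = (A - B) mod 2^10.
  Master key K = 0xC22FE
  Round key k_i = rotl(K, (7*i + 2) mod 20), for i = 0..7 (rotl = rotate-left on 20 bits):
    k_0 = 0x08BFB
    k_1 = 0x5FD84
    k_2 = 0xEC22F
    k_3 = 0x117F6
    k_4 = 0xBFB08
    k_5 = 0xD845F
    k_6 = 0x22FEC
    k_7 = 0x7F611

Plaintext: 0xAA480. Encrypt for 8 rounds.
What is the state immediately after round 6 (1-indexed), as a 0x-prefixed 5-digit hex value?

s_0 = plaintext = 0xAA480
s_1 = Round(s_0, k_0) = 0x34832
s_2 = Round(s_1, k_1) = 0x20079
s_3 = Round(s_2, k_2) = 0xB5B3F
s_4 = Round(s_3, k_3) = 0x78FA2
s_5 = Round(s_4, k_4) = 0xA378A
s_6 = Round(s_5, k_5) = 0x92210
s_7 = Round(s_6, k_6) = 0xED0C9
s_8 = Round(s_7, k_7) = 0x9B164

0x92210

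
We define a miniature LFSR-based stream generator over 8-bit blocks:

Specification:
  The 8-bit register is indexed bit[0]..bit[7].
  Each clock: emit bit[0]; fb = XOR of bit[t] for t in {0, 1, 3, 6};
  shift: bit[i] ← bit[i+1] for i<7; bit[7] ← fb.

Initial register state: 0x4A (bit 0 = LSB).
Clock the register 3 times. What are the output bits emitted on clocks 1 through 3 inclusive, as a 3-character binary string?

010

reg_0 = 0x4A
clock 1: out=0, reg = 0xA5
clock 2: out=1, reg = 0xD2
clock 3: out=0, reg = 0x69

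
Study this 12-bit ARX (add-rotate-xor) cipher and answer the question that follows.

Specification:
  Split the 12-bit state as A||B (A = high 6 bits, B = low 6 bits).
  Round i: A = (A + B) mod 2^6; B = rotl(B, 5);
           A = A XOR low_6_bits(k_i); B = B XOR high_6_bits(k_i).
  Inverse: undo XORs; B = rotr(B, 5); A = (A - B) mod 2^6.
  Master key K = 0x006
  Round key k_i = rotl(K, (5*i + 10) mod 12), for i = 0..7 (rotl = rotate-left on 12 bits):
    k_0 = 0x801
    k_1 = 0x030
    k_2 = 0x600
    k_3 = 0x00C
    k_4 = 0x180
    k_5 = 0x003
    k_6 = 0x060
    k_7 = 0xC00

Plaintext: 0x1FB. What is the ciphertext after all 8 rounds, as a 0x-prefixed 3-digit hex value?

0x53E

s_0 = plaintext = 0x1FB
s_1 = Round(s_0, k_0) = 0x0DD
s_2 = Round(s_1, k_1) = 0x42E
s_3 = Round(s_2, k_2) = 0xF8F
s_4 = Round(s_3, k_3) = 0x067
s_5 = Round(s_4, k_4) = 0xA35
s_6 = Round(s_5, k_5) = 0x7BA
s_7 = Round(s_6, k_6) = 0xE1C
s_8 = Round(s_7, k_7) = 0x53E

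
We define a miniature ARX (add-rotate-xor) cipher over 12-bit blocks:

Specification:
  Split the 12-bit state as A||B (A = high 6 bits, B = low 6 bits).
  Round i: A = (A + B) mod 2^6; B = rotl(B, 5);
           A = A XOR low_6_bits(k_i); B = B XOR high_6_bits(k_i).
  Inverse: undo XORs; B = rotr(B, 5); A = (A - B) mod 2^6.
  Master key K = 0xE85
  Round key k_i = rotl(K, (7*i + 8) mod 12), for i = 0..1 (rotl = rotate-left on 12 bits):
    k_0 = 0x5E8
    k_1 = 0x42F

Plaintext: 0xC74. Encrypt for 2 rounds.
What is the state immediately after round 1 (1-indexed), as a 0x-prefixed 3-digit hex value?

s_0 = plaintext = 0xC74
s_1 = Round(s_0, k_0) = 0x34D
s_2 = Round(s_1, k_1) = 0xD76

0x34D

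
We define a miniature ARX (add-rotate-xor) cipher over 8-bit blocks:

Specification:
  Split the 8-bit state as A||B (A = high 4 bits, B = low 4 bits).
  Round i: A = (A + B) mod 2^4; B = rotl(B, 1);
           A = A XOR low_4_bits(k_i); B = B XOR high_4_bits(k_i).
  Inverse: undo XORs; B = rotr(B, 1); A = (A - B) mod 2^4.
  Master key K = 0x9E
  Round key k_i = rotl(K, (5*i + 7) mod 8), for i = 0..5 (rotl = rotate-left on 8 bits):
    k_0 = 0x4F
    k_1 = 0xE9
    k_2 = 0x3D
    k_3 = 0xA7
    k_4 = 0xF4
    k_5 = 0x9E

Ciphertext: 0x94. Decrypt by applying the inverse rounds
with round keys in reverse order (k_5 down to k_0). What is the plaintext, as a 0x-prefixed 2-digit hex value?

0xFD

s_0 = ciphertext = 0x94
s_1 = InvRound(s_0, k_5) = 0x9E
s_2 = InvRound(s_1, k_4) = 0x58
s_3 = InvRound(s_2, k_3) = 0x11
s_4 = InvRound(s_3, k_2) = 0xB1
s_5 = InvRound(s_4, k_1) = 0x3F
s_6 = InvRound(s_5, k_0) = 0xFD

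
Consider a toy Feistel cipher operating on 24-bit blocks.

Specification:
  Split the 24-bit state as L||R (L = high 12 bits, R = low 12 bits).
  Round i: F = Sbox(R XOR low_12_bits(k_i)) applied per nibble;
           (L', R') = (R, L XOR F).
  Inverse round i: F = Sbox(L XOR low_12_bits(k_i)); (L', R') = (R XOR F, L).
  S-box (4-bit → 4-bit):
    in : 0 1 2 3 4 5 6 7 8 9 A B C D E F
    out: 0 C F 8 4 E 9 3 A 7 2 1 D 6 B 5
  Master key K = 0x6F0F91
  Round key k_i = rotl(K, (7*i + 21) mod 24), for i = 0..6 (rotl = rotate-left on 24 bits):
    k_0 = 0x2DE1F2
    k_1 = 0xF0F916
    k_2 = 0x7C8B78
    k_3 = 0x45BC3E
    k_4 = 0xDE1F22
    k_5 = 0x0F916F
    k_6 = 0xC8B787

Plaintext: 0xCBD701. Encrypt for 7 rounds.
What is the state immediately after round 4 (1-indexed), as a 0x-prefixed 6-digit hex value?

0x9194AA

s_0 = plaintext = 0xCBD701
s_1 = Round(s_0, k_0) = 0x7015E5
s_2 = Round(s_1, k_1) = 0x5E5A59
s_3 = Round(s_2, k_2) = 0xA59919
s_4 = Round(s_3, k_3) = 0x9194AA
s_5 = Round(s_4, k_4) = 0x4AA8B3
s_6 = Round(s_5, k_5) = 0x8B33C7
s_7 = Round(s_6, k_6) = 0x3C7CF3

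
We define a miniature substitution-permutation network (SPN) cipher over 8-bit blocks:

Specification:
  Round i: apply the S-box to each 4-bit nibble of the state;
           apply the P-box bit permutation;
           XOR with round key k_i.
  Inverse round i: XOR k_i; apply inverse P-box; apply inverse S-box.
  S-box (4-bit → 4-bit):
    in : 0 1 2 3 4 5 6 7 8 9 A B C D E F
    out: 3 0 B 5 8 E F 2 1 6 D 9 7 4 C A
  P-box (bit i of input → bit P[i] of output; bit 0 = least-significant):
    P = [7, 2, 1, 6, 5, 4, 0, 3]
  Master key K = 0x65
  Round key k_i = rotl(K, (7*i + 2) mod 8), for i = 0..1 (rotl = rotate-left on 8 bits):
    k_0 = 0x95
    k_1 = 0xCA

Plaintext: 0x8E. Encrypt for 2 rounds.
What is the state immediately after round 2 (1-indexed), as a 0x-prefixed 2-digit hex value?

s_0 = plaintext = 0x8E
s_1 = Round(s_0, k_0) = 0xF7
s_2 = Round(s_1, k_1) = 0xD6

0xD6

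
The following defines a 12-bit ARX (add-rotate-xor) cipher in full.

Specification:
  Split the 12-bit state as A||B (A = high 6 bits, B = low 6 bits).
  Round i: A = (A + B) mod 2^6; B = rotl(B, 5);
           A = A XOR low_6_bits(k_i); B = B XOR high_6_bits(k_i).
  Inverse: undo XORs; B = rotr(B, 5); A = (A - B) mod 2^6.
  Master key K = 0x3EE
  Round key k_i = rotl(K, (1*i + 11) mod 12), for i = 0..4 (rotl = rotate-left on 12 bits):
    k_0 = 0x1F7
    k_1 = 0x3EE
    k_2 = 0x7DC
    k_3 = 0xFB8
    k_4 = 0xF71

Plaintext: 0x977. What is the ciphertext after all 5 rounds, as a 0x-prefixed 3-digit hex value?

s_0 = plaintext = 0x977
s_1 = Round(s_0, k_0) = 0xAFC
s_2 = Round(s_1, k_1) = 0x251
s_3 = Round(s_2, k_2) = 0x1B7
s_4 = Round(s_3, k_3) = 0x145
s_5 = Round(s_4, k_4) = 0xEDF

0xEDF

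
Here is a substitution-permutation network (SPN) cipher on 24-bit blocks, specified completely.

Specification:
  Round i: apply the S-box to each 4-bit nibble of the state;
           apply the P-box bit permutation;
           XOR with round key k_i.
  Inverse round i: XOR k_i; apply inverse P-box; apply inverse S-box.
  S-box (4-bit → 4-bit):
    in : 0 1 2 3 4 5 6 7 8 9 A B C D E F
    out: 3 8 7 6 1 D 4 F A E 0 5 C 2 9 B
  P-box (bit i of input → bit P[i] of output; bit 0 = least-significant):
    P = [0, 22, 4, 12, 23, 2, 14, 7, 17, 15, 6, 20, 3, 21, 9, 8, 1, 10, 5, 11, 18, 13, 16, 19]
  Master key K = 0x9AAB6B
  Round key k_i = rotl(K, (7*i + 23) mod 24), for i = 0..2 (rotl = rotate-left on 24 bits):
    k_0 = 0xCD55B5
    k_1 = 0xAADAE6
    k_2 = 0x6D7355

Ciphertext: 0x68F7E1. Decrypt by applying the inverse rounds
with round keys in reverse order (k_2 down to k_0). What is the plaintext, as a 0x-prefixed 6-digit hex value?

s_0 = ciphertext = 0x68F7E1
s_1 = InvRound(s_0, k_2) = 0xB3AD86
s_2 = InvRound(s_1, k_1) = 0x93CC61
s_3 = InvRound(s_2, k_0) = 0xE11789

0xE11789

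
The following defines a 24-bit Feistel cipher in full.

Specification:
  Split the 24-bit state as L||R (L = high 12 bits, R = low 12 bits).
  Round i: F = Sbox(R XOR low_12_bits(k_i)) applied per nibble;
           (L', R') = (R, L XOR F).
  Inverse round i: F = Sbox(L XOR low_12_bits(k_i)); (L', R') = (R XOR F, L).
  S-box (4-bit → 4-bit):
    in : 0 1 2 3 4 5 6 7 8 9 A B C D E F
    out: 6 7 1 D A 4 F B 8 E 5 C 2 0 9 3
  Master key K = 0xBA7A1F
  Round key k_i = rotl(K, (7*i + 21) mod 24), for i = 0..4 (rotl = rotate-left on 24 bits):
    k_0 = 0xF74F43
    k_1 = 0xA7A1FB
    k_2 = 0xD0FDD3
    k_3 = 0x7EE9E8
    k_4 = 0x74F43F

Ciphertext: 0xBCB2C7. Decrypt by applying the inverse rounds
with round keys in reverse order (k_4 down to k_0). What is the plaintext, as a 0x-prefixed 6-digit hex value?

s_0 = ciphertext = 0xBCB2C7
s_1 = InvRound(s_0, k_4) = 0x1FDBCB
s_2 = InvRound(s_1, k_3) = 0x3BF1FD
s_3 = InvRound(s_2, k_2) = 0x80F3BF
s_4 = InvRound(s_3, k_1) = 0xD8580F
s_5 = InvRound(s_4, k_0) = 0x920D85

0x920D85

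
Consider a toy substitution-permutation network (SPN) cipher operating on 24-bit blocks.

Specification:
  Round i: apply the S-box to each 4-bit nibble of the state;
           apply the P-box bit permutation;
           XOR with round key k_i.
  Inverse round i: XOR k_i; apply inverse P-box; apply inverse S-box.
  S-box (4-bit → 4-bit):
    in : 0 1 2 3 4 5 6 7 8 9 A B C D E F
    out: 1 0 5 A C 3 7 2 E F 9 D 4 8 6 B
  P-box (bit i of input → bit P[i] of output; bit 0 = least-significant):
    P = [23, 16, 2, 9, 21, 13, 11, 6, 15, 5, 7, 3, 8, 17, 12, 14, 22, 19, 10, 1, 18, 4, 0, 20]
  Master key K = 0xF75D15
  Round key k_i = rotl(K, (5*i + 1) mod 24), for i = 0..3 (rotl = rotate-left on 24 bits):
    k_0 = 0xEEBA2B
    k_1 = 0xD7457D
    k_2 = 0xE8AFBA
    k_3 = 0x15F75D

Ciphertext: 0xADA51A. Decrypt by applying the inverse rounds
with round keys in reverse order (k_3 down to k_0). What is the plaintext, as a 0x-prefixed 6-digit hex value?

s_0 = ciphertext = 0xADA51A
s_1 = InvRound(s_0, k_3) = 0x4341AB
s_2 = InvRound(s_1, k_2) = 0xEE306F
s_3 = InvRound(s_2, k_1) = 0x38B157
s_4 = InvRound(s_3, k_0) = 0xF0534B

0xF0534B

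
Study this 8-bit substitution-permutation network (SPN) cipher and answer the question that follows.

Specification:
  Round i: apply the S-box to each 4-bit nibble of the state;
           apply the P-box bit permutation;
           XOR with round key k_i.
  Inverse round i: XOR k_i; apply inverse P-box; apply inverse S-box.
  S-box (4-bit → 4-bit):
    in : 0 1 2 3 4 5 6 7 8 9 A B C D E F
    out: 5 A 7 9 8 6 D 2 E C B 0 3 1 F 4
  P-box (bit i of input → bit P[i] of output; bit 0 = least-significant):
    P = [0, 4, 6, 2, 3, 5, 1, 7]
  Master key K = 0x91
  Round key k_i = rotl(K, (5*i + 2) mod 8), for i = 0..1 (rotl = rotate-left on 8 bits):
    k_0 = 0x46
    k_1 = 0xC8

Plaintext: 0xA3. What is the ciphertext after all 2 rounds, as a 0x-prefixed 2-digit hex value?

0x62

s_0 = plaintext = 0xA3
s_1 = Round(s_0, k_0) = 0xEB
s_2 = Round(s_1, k_1) = 0x62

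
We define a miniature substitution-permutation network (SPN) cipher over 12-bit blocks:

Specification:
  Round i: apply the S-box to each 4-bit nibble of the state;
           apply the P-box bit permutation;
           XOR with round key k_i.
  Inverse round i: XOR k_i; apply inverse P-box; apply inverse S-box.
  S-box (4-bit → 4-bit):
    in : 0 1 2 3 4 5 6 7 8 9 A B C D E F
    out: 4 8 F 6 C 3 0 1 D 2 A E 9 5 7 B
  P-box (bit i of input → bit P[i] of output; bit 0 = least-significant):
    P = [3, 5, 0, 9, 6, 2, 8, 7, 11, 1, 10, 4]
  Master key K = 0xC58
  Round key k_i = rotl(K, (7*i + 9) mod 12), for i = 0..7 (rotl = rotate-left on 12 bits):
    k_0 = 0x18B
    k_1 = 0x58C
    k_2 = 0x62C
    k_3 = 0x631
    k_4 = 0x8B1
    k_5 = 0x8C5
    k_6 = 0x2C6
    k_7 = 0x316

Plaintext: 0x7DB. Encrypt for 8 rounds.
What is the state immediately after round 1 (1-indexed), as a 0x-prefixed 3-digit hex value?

0xAEA

s_0 = plaintext = 0x7DB
s_1 = Round(s_0, k_0) = 0xAEA
s_2 = Round(s_1, k_1) = 0x6FA
s_3 = Round(s_2, k_2) = 0x4C8
s_4 = Round(s_3, k_3) = 0x0E8
s_5 = Round(s_4, k_4) = 0xFFC
s_6 = Round(s_5, k_5) = 0x21B
s_7 = Round(s_6, k_6) = 0xC75
s_8 = Round(s_7, k_7) = 0xB6E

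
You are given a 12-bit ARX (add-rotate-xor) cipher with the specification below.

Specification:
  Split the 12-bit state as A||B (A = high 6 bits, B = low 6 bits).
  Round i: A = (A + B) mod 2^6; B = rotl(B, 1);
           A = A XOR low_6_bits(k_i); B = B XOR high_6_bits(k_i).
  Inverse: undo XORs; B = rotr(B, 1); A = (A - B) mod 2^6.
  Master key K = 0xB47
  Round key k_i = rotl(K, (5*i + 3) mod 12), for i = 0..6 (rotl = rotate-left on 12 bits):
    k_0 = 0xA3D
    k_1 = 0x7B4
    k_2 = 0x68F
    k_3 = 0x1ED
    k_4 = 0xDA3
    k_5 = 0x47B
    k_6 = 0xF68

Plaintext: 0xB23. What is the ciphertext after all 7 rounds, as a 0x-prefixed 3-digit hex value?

0xF7A

s_0 = plaintext = 0xB23
s_1 = Round(s_0, k_0) = 0xCAF
s_2 = Round(s_1, k_1) = 0x541
s_3 = Round(s_2, k_2) = 0x658
s_4 = Round(s_3, k_3) = 0x737
s_5 = Round(s_4, k_4) = 0xC19
s_6 = Round(s_5, k_5) = 0xCA3
s_7 = Round(s_6, k_6) = 0xF7A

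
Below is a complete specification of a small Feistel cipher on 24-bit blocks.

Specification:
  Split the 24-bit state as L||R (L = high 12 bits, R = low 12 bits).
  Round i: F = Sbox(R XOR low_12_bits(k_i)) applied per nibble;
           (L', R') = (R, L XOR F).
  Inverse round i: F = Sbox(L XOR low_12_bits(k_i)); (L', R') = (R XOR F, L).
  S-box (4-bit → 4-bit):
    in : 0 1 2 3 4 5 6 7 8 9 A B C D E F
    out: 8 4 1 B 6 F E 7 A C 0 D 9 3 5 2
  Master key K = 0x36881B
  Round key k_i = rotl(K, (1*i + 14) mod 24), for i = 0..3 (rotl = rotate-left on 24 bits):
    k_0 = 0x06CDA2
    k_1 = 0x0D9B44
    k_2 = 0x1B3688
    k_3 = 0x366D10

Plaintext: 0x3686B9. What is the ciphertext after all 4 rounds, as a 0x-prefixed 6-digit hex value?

s_0 = plaintext = 0x3686B9
s_1 = Round(s_0, k_0) = 0x6B9E25
s_2 = Round(s_1, k_1) = 0xE2595D
s_3 = Round(s_2, k_2) = 0x95DC1A
s_4 = Round(s_3, k_3) = 0xC1ADDD

0xC1ADDD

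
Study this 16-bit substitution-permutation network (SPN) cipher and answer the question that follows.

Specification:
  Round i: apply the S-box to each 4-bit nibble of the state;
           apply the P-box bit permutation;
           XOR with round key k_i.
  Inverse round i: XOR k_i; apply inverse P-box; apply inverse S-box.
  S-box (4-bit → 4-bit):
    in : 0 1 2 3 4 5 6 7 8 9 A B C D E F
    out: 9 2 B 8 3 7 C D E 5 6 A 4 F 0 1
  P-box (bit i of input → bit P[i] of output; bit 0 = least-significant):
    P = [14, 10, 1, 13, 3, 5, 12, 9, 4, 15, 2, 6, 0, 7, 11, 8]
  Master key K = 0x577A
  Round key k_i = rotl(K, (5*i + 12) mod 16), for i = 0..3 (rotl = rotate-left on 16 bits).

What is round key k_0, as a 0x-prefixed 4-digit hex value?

0xA577

K = 0x577A
k_0 = rotl(K, (5*0+12) mod 16) = rotl(K, 12) = 0xA577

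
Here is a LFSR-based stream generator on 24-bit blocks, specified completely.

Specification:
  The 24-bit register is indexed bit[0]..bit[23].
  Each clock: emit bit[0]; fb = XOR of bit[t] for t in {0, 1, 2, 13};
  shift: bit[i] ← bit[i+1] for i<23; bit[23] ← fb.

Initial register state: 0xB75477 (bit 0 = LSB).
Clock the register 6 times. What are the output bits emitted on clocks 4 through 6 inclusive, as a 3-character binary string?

011

reg_0 = 0xB75477
clock 1: out=1, reg = 0xDBAA3B
clock 2: out=1, reg = 0xEDD51D
clock 3: out=1, reg = 0x76EA8E
clock 4: out=0, reg = 0xBB7547
clock 5: out=1, reg = 0x5DBAA3
clock 6: out=1, reg = 0xAEDD51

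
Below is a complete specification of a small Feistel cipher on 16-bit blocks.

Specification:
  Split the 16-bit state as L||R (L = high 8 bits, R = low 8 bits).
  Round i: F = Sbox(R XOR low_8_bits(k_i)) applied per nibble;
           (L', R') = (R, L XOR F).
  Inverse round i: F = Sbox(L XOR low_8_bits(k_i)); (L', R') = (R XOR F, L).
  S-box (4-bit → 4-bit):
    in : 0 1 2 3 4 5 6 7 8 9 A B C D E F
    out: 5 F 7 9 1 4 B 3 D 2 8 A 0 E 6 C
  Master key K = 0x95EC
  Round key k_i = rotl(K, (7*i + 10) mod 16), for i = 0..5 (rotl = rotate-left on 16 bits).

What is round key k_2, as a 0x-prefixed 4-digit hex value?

K = 0x95EC
k_0 = rotl(K, (7*0+10) mod 16) = rotl(K, 10) = 0xB257
k_1 = rotl(K, (7*1+10) mod 16) = rotl(K, 1) = 0x2BD9
k_2 = rotl(K, (7*2+10) mod 16) = rotl(K, 8) = 0xEC95

0xEC95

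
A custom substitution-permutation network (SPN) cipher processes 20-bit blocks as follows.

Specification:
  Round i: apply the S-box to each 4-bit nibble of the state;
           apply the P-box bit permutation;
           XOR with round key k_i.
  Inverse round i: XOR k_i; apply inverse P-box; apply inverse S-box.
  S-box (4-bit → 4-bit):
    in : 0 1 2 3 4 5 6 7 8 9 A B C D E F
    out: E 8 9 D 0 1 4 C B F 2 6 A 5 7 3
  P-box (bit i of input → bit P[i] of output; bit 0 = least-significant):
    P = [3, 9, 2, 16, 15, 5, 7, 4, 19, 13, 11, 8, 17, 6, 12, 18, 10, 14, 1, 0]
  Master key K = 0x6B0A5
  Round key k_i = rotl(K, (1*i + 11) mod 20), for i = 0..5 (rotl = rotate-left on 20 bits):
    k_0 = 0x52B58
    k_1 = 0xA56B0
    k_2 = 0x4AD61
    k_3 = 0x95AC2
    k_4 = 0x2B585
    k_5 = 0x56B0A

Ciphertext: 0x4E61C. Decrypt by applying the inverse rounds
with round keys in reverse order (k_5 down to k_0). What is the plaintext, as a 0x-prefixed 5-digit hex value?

s_0 = ciphertext = 0x4E61C
s_1 = InvRound(s_0, k_5) = 0xD4727
s_2 = InvRound(s_1, k_4) = 0xB3FEC
s_3 = InvRound(s_2, k_3) = 0xE5CAD
s_4 = InvRound(s_3, k_2) = 0xAE8DD
s_5 = InvRound(s_4, k_1) = 0x2BBFE
s_6 = InvRound(s_5, k_0) = 0x634E7

0x634E7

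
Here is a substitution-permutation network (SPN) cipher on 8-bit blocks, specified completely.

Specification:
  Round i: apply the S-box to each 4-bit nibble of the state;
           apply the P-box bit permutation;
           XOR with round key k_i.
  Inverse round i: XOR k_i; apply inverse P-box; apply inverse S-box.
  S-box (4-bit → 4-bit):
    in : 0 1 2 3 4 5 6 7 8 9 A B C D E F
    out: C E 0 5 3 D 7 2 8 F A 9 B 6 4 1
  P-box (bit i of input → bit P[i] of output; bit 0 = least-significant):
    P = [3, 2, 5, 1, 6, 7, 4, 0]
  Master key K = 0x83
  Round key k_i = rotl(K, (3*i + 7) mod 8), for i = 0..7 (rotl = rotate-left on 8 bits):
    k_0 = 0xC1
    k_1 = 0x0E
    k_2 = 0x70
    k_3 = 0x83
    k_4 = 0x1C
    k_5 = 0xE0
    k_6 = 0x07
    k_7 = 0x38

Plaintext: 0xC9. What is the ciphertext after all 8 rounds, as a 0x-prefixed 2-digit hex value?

0x02

s_0 = plaintext = 0xC9
s_1 = Round(s_0, k_0) = 0x2E
s_2 = Round(s_1, k_1) = 0x2E
s_3 = Round(s_2, k_2) = 0x50
s_4 = Round(s_3, k_3) = 0xF0
s_5 = Round(s_4, k_4) = 0x7E
s_6 = Round(s_5, k_5) = 0x40
s_7 = Round(s_6, k_6) = 0xE5
s_8 = Round(s_7, k_7) = 0x02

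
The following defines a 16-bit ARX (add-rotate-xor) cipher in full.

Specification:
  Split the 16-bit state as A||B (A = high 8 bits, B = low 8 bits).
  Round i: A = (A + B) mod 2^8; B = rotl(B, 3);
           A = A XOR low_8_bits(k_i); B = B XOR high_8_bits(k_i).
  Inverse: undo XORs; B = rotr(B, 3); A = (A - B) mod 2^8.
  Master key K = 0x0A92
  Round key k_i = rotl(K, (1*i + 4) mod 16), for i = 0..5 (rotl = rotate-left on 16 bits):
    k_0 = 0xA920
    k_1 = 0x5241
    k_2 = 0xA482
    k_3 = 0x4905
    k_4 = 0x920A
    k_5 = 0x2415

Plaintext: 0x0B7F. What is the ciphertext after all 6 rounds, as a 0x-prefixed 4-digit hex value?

0x6FA7

s_0 = plaintext = 0x0B7F
s_1 = Round(s_0, k_0) = 0xAA52
s_2 = Round(s_1, k_1) = 0xBDC0
s_3 = Round(s_2, k_2) = 0xFFA2
s_4 = Round(s_3, k_3) = 0xA45C
s_5 = Round(s_4, k_4) = 0x0A70
s_6 = Round(s_5, k_5) = 0x6FA7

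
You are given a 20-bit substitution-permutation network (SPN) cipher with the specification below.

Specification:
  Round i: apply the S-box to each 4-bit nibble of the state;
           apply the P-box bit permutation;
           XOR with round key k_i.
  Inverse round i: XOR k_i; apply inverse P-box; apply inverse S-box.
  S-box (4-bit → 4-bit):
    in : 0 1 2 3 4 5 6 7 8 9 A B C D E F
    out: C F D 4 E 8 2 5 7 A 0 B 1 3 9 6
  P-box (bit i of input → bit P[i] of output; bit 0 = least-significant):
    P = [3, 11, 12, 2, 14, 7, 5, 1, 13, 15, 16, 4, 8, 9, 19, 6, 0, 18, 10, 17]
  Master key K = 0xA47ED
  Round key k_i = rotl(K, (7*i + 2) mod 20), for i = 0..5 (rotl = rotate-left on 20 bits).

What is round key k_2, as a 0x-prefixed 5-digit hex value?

K = 0xA47ED
k_0 = rotl(K, (7*0+2) mod 20) = rotl(K, 2) = 0x91FB6
k_1 = rotl(K, (7*1+2) mod 20) = rotl(K, 9) = 0xFDB48
k_2 = rotl(K, (7*2+2) mod 20) = rotl(K, 16) = 0xDA47E

0xDA47E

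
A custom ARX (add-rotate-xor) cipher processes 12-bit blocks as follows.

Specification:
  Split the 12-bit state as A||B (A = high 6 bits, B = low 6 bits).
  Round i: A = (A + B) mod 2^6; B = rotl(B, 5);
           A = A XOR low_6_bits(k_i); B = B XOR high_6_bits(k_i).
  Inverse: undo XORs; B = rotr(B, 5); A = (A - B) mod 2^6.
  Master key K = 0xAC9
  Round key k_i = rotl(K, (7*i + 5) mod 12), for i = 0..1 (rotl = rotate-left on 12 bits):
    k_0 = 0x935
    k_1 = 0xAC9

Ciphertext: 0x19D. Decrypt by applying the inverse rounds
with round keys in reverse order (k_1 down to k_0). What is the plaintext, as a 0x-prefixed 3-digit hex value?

0x152

s_0 = ciphertext = 0x19D
s_1 = InvRound(s_0, k_1) = 0x8AD
s_2 = InvRound(s_1, k_0) = 0x152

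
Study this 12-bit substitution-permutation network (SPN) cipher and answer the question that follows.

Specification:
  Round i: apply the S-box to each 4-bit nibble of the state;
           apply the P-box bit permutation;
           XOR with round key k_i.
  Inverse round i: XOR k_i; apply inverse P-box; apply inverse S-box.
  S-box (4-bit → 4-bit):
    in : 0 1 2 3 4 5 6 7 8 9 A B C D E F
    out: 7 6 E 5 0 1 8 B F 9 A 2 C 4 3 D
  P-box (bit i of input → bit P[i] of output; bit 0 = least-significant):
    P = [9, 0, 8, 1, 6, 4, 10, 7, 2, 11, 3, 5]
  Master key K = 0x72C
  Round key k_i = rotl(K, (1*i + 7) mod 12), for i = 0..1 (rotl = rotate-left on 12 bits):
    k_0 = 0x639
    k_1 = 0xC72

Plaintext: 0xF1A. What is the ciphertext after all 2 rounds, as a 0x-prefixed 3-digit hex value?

s_0 = plaintext = 0xF1A
s_1 = Round(s_0, k_0) = 0x206
s_2 = Round(s_1, k_1) = 0x008

0x008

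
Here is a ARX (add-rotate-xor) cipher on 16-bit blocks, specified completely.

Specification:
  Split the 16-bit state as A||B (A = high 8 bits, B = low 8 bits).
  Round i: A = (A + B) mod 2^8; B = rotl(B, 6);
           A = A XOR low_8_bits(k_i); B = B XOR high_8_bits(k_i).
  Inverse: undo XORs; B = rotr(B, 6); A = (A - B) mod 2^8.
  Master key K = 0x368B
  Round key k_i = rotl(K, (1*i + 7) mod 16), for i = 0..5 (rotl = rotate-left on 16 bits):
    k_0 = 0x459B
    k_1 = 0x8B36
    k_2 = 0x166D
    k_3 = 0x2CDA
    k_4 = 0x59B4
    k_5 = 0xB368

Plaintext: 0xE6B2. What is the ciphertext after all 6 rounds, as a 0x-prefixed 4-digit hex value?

s_0 = plaintext = 0xE6B2
s_1 = Round(s_0, k_0) = 0x03E9
s_2 = Round(s_1, k_1) = 0xDAF1
s_3 = Round(s_2, k_2) = 0xA66A
s_4 = Round(s_3, k_3) = 0xCAB6
s_5 = Round(s_4, k_4) = 0x34F4
s_6 = Round(s_5, k_5) = 0x408E

0x408E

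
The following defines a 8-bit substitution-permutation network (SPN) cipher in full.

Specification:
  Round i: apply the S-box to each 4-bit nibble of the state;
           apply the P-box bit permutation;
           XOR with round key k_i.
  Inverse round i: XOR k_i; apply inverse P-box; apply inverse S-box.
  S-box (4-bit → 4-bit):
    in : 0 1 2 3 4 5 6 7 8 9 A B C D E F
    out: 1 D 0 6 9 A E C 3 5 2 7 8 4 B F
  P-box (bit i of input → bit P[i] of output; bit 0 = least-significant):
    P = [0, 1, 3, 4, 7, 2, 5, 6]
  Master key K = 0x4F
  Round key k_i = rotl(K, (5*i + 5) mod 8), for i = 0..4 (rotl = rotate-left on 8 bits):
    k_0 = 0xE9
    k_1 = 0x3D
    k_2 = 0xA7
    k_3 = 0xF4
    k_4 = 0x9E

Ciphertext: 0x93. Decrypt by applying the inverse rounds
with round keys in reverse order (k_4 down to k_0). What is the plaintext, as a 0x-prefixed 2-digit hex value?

s_0 = ciphertext = 0x93
s_1 = InvRound(s_0, k_4) = 0xA9
s_2 = InvRound(s_1, k_3) = 0x51
s_3 = InvRound(s_2, k_2) = 0xF5
s_4 = InvRound(s_3, k_1) = 0x4D
s_5 = InvRound(s_4, k_0) = 0xB2

0xB2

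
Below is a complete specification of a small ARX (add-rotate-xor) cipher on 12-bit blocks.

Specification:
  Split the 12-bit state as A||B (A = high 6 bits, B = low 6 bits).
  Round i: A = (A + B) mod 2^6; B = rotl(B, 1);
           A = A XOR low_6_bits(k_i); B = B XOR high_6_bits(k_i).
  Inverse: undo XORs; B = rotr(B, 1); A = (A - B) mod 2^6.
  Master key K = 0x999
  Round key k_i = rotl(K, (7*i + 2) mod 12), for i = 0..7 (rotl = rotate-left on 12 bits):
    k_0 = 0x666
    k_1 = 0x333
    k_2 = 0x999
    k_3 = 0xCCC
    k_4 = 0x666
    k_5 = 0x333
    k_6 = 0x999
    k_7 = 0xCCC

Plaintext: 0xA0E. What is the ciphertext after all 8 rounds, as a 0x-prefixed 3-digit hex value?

0x82C

s_0 = plaintext = 0xA0E
s_1 = Round(s_0, k_0) = 0x405
s_2 = Round(s_1, k_1) = 0x986
s_3 = Round(s_2, k_2) = 0xD6A
s_4 = Round(s_3, k_3) = 0x4E6
s_5 = Round(s_4, k_4) = 0x7D4
s_6 = Round(s_5, k_5) = 0x024
s_7 = Round(s_6, k_6) = 0xF6F
s_8 = Round(s_7, k_7) = 0x82C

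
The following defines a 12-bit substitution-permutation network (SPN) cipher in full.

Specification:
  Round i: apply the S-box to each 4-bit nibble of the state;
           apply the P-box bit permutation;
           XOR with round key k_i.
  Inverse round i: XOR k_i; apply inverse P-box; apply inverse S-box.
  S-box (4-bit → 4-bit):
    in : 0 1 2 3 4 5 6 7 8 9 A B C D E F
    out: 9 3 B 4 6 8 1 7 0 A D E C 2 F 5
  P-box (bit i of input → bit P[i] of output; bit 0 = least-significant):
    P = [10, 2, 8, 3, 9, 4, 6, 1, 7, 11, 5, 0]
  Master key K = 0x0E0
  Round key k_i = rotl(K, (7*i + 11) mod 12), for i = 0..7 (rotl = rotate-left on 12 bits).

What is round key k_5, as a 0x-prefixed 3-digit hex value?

K = 0x0E0
k_0 = rotl(K, (7*0+11) mod 12) = rotl(K, 11) = 0x070
k_1 = rotl(K, (7*1+11) mod 12) = rotl(K, 6) = 0x803
k_2 = rotl(K, (7*2+11) mod 12) = rotl(K, 1) = 0x1C0
k_3 = rotl(K, (7*3+11) mod 12) = rotl(K, 8) = 0x00E
k_4 = rotl(K, (7*4+11) mod 12) = rotl(K, 3) = 0x700
k_5 = rotl(K, (7*5+11) mod 12) = rotl(K, 10) = 0x038

0x038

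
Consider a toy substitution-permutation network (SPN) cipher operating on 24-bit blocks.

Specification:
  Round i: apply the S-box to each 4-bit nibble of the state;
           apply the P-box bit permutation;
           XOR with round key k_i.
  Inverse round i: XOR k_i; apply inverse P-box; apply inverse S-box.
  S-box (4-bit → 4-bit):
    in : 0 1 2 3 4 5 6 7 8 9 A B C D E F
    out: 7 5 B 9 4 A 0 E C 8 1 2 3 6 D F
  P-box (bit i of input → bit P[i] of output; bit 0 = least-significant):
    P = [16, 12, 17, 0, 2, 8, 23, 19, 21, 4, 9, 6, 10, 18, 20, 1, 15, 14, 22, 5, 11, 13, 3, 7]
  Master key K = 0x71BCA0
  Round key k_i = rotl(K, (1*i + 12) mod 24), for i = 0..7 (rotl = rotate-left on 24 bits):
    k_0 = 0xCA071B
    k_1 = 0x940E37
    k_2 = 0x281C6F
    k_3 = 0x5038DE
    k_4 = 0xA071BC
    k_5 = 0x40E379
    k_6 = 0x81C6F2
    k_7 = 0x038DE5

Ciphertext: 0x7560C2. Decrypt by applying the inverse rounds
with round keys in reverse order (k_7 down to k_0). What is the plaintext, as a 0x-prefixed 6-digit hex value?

0x5E965F

s_0 = ciphertext = 0x7560C2
s_1 = InvRound(s_0, k_7) = 0xCFFAC8
s_2 = InvRound(s_1, k_6) = 0x082B9D
s_3 = InvRound(s_2, k_5) = 0x3F6936
s_4 = InvRound(s_3, k_4) = 0xE67680
s_5 = InvRound(s_4, k_3) = 0x1BFF14
s_6 = InvRound(s_5, k_2) = 0xD28FBE
s_7 = InvRound(s_6, k_1) = 0x81B6B8
s_8 = InvRound(s_7, k_0) = 0x5E965F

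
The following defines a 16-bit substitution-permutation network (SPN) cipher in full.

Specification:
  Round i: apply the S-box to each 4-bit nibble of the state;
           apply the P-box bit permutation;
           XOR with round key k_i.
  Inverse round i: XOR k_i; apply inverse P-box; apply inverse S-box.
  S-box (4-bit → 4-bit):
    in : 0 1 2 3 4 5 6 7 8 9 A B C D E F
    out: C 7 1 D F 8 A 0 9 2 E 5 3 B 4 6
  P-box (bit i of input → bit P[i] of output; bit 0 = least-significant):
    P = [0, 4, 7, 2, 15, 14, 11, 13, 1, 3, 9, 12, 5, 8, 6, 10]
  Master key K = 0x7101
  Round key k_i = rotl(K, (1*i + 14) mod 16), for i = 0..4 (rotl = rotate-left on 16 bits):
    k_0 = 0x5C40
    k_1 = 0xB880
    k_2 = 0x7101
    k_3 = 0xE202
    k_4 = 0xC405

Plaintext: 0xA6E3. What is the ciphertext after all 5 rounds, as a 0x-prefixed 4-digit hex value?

s_0 = plaintext = 0xA6E3
s_1 = Round(s_0, k_0) = 0x418D
s_2 = Round(s_1, k_1) = 0x1FFF
s_3 = Round(s_2, k_2) = 0x3AF9
s_4 = Round(s_3, k_3) = 0xBC7A
s_5 = Round(s_4, k_4) = 0xC4FB

0xC4FB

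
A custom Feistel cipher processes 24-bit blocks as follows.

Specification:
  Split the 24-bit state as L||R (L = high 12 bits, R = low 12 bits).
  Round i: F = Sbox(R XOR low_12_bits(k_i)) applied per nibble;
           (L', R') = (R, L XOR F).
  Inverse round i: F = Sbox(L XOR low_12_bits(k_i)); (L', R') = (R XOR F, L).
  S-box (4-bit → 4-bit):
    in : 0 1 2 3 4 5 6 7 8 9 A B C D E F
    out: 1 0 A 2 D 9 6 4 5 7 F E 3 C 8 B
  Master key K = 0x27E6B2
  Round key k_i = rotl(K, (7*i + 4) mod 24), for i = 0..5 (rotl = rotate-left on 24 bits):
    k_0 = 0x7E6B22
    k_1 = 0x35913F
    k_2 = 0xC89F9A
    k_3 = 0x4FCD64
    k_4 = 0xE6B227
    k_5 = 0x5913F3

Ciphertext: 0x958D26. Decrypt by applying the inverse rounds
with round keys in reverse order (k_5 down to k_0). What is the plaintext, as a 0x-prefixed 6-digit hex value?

s_0 = ciphertext = 0x958D26
s_1 = InvRound(s_0, k_5) = 0x2D8958
s_2 = InvRound(s_1, k_4) = 0x8E32D8
s_3 = InvRound(s_2, k_3) = 0xB8C8E3
s_4 = InvRound(s_3, k_2) = 0x5E5B8C
s_5 = InvRound(s_4, k_1) = 0x6435E5
s_6 = InvRound(s_5, k_0) = 0x985643

0x985643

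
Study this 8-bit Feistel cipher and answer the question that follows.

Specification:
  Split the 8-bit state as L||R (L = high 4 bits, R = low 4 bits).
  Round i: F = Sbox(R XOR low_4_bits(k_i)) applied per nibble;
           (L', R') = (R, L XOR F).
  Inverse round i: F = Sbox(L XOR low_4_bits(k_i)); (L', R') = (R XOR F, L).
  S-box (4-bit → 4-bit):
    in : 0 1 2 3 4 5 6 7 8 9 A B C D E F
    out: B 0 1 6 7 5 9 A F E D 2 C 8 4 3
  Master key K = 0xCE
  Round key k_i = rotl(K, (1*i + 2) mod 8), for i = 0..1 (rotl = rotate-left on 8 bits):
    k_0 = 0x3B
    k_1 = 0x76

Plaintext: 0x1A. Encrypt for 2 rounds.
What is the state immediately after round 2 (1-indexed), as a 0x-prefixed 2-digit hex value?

0x10

s_0 = plaintext = 0x1A
s_1 = Round(s_0, k_0) = 0xA1
s_2 = Round(s_1, k_1) = 0x10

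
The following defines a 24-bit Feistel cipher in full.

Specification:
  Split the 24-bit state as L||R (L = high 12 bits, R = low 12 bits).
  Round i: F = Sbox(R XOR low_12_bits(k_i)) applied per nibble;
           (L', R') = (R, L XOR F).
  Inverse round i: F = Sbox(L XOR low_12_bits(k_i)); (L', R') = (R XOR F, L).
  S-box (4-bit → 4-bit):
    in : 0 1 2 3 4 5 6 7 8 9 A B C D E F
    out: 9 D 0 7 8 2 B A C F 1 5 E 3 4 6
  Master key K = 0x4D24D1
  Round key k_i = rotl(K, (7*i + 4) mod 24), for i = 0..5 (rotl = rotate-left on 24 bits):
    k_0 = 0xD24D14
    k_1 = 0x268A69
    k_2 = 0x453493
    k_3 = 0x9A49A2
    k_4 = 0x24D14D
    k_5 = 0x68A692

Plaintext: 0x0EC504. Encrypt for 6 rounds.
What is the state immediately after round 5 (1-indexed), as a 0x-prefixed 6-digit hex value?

0x6C67AF

s_0 = plaintext = 0x0EC504
s_1 = Round(s_0, k_0) = 0x504C35
s_2 = Round(s_1, k_1) = 0xC35E2A
s_3 = Round(s_2, k_2) = 0xE2AD6A
s_4 = Round(s_3, k_3) = 0xD6A6C6
s_5 = Round(s_4, k_4) = 0x6C67AF
s_6 = Round(s_5, k_5) = 0x7AFBB5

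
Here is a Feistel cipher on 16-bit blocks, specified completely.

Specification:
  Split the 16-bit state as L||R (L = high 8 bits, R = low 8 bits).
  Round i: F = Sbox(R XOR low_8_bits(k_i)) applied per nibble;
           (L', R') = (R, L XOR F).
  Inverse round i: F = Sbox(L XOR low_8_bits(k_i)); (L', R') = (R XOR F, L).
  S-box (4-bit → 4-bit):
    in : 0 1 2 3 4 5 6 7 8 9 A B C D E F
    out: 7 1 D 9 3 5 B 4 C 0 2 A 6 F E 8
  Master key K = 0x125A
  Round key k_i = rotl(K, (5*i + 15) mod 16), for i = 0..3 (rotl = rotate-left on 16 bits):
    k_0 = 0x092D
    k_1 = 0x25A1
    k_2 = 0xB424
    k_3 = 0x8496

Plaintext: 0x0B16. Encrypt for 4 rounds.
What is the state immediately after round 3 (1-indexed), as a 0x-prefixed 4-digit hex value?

0x81B4

s_0 = plaintext = 0x0B16
s_1 = Round(s_0, k_0) = 0x1691
s_2 = Round(s_1, k_1) = 0x9181
s_3 = Round(s_2, k_2) = 0x81B4
s_4 = Round(s_3, k_3) = 0xB45C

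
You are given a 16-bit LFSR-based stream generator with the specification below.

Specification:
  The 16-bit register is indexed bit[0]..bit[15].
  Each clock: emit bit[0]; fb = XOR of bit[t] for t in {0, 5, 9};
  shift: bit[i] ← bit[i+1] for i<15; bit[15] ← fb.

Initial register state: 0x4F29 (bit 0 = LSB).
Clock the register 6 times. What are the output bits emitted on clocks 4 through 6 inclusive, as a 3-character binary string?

reg_0 = 0x4F29
clock 1: out=1, reg = 0xA794
clock 2: out=0, reg = 0xD3CA
clock 3: out=0, reg = 0xE9E5
clock 4: out=1, reg = 0x74F2
clock 5: out=0, reg = 0xBA79
clock 6: out=1, reg = 0xDD3C

101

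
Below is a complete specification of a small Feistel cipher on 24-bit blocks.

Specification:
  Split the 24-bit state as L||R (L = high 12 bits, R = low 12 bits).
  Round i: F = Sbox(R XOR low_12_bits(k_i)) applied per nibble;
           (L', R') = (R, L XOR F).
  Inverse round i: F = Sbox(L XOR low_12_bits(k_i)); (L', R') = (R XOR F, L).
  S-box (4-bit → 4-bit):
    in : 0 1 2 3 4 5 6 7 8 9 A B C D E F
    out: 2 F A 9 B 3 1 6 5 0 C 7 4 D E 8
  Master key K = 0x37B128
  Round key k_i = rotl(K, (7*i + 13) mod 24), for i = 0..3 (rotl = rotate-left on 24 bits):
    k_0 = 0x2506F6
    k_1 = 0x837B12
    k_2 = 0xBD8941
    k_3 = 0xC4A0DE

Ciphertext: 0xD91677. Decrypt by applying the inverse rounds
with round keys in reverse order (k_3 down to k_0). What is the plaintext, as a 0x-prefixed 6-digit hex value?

s_0 = ciphertext = 0xD91677
s_1 = InvRound(s_0, k_3) = 0xBCFD91
s_2 = InvRound(s_1, k_2) = 0x7CFBCF
s_3 = InvRound(s_2, k_1) = 0xF127CF
s_4 = InvRound(s_3, k_0) = 0x724F12

0x724F12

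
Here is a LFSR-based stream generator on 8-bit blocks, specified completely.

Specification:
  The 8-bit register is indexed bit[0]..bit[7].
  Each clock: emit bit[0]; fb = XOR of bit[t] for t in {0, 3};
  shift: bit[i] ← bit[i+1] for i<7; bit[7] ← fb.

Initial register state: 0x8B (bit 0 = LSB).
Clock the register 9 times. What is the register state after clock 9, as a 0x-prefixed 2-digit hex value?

reg_0 = 0x8B
clock 1: out=1, reg = 0x45
clock 2: out=1, reg = 0xA2
clock 3: out=0, reg = 0x51
clock 4: out=1, reg = 0xA8
clock 5: out=0, reg = 0xD4
clock 6: out=0, reg = 0x6A
clock 7: out=0, reg = 0xB5
clock 8: out=1, reg = 0xDA
clock 9: out=0, reg = 0xED

0xED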